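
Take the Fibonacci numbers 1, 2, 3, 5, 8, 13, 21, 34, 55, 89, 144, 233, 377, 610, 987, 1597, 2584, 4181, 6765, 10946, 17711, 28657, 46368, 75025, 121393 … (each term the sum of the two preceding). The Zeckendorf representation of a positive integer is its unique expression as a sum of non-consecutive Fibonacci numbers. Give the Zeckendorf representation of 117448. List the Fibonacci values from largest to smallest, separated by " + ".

75025 + 28657 + 10946 + 2584 + 233 + 3

117448 − 75025 = 42423
42423 − 28657 = 13766
13766 − 10946 = 2820
2820 − 2584 = 236
236 − 233 = 3
3 − 3 = 0
So 117448 = 75025 + 28657 + 10946 + 2584 + 233 + 3, with no two terms consecutive in the sequence.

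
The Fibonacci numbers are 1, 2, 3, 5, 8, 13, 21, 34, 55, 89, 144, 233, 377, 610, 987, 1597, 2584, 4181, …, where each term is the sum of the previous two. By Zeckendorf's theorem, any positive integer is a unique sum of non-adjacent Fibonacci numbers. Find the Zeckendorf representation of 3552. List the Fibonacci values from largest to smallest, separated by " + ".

Greedy algorithm:
largest Fibonacci ≤ 3552 is 2584; 3552 − 2584 = 968
largest Fibonacci ≤ 968 is 610; 968 − 610 = 358
largest Fibonacci ≤ 358 is 233; 358 − 233 = 125
largest Fibonacci ≤ 125 is 89; 125 − 89 = 36
largest Fibonacci ≤ 36 is 34; 36 − 34 = 2
largest Fibonacci ≤ 2 is 2; 2 − 2 = 0
So 3552 = 2584 + 610 + 233 + 89 + 34 + 2, with no two terms consecutive in the sequence.

2584 + 610 + 233 + 89 + 34 + 2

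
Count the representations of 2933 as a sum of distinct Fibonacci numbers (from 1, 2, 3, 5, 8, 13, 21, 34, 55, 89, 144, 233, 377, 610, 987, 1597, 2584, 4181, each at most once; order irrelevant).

Each representation comes from the Zeckendorf form by replacing some F_k with F_{k−1} + F_{k−2} where possible.
2933 = 2584+233+89+21+5+1 = 2584+233+89+21+3+2+1 = 2584+233+89+13+8+5+1 = 2584+233+55+34+21+5+1 = 1597+987+233+89+21+5+1 = … (31 more), for 36 in all.

36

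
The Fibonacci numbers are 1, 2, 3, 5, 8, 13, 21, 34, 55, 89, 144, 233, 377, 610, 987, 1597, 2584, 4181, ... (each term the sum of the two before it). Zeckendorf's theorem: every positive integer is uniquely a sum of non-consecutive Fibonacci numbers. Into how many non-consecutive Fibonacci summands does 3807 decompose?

4

largest Fibonacci ≤ 3807 is 2584; 3807 − 2584 = 1223
largest Fibonacci ≤ 1223 is 987; 1223 − 987 = 236
largest Fibonacci ≤ 236 is 233; 236 − 233 = 3
largest Fibonacci ≤ 3 is 3; 3 − 3 = 0
3807 = 2584 + 987 + 233 + 3, which has 4 terms.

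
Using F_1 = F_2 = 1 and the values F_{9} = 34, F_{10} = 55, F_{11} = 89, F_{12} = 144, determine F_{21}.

10946

By the addition formula F_{m+n} = F_m F_{n+1} + F_{m−1} F_n with m=10, n=11: F_{21} = 55·144 + 34·89 = 7920 + 3026 = 10946.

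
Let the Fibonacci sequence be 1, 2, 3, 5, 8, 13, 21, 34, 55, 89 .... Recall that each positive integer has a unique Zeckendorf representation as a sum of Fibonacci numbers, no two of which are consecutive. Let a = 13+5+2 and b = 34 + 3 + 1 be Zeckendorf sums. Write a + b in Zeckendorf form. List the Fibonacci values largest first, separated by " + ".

55 + 3

The two numbers are 20 and 38, so their sum is 58.
Greedily peel off the largest Fibonacci term at each step:
58 − 55 = 3
3 − 3 = 0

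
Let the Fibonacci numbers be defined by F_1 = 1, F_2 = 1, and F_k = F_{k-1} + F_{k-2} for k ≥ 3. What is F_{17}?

1597

Iterating the recurrence up to F_{11} = 89 and F_{10} = 55:
F_{12} = F_{11} + F_{10} = 89 + 55 = 144
F_{13} = F_{12} + F_{11} = 144 + 89 = 233
F_{14} = F_{13} + F_{12} = 233 + 144 = 377
F_{15} = F_{14} + F_{13} = 377 + 233 = 610
F_{16} = F_{15} + F_{14} = 610 + 377 = 987
F_{17} = F_{16} + F_{15} = 987 + 610 = 1597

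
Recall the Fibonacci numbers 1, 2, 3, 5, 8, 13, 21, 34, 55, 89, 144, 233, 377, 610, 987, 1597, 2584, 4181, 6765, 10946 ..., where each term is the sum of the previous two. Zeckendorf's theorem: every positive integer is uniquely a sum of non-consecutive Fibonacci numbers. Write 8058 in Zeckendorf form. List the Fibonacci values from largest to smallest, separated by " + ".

Greedy algorithm:
largest Fibonacci ≤ 8058 is 6765; 8058 − 6765 = 1293
largest Fibonacci ≤ 1293 is 987; 1293 − 987 = 306
largest Fibonacci ≤ 306 is 233; 306 − 233 = 73
largest Fibonacci ≤ 73 is 55; 73 − 55 = 18
largest Fibonacci ≤ 18 is 13; 18 − 13 = 5
largest Fibonacci ≤ 5 is 5; 5 − 5 = 0
So 8058 = 6765 + 987 + 233 + 55 + 13 + 5, with no two terms consecutive in the sequence.

6765 + 987 + 233 + 55 + 13 + 5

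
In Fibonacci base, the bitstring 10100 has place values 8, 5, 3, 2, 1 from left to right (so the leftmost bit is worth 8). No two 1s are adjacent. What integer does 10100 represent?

11

Summing the place values of the 1 bits: 8 + 3 = 11.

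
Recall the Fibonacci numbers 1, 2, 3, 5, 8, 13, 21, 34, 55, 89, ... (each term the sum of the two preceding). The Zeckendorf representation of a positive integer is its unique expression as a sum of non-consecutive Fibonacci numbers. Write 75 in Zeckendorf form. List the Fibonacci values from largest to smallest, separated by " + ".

55 + 13 + 5 + 2

Greedily peel off the largest Fibonacci term at each step:
75: greatest Fibonacci not exceeding it is 55, leaving 20
20: greatest Fibonacci not exceeding it is 13, leaving 7
7: greatest Fibonacci not exceeding it is 5, leaving 2
2: greatest Fibonacci not exceeding it is 2, leaving 0
So 75 = 55 + 13 + 5 + 2, with no two terms consecutive in the sequence.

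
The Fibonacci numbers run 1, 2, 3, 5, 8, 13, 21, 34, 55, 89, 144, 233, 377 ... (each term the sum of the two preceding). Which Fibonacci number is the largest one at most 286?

233 ≤ 286 < 377, so the largest Fibonacci number not exceeding 286 is 233.

233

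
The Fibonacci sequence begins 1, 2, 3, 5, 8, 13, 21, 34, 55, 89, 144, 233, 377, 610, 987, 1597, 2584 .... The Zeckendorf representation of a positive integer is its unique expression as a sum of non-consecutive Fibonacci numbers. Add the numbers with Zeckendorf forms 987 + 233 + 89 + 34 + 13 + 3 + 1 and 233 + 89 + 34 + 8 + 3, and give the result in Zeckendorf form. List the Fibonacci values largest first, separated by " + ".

The two numbers are 1360 and 367, so their sum is 1727.
Greedy algorithm:
1727 − 1597 = 130
130 − 89 = 41
41 − 34 = 7
7 − 5 = 2
2 − 2 = 0

1597 + 89 + 34 + 5 + 2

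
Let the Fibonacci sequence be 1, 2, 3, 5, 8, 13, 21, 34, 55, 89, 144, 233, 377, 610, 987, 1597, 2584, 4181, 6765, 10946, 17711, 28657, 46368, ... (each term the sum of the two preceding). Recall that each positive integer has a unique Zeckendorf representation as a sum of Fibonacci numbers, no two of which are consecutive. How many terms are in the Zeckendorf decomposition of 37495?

7

28657 ≤ 37495 < 46368, so take 28657; remainder 8838
6765 ≤ 8838 < 10946, so take 6765; remainder 2073
1597 ≤ 2073 < 2584, so take 1597; remainder 476
377 ≤ 476 < 610, so take 377; remainder 99
89 ≤ 99 < 144, so take 89; remainder 10
8 ≤ 10 < 13, so take 8; remainder 2
2 ≤ 2 < 3, so take 2; remainder 0
37495 = 28657 + 6765 + 1597 + 377 + 89 + 8 + 2, which has 7 terms.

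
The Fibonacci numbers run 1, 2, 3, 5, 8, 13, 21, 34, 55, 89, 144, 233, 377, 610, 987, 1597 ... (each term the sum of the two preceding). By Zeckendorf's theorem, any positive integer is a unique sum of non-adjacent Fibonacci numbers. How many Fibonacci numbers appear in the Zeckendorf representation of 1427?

4

Repeatedly subtract the largest Fibonacci number that fits:
987 ≤ 1427 < 1597, so take 987; remainder 440
377 ≤ 440 < 610, so take 377; remainder 63
55 ≤ 63 < 89, so take 55; remainder 8
8 ≤ 8 < 13, so take 8; remainder 0
1427 = 987 + 377 + 55 + 8, which has 4 terms.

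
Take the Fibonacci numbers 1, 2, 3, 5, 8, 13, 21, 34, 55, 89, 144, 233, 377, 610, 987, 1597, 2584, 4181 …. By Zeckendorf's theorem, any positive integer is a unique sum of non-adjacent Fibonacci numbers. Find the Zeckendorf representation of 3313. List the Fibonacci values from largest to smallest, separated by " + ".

3313 − 2584 = 729
729 − 610 = 119
119 − 89 = 30
30 − 21 = 9
9 − 8 = 1
1 − 1 = 0
So 3313 = 2584 + 610 + 89 + 21 + 8 + 1, with no two terms consecutive in the sequence.

2584 + 610 + 89 + 21 + 8 + 1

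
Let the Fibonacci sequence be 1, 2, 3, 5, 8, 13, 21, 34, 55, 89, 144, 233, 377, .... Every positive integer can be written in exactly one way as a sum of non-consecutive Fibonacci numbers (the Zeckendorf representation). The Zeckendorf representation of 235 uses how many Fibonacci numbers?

2

subtract 233 from 235: 2 remains
subtract 2 from 2: 0 remains
235 = 233 + 2, which has 2 terms.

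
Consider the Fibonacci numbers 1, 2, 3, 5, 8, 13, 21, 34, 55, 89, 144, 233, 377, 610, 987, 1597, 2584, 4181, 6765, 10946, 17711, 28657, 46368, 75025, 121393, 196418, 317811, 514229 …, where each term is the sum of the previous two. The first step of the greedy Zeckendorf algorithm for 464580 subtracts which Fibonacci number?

317811 ≤ 464580 < 514229, so the largest Fibonacci number not exceeding 464580 is 317811.

317811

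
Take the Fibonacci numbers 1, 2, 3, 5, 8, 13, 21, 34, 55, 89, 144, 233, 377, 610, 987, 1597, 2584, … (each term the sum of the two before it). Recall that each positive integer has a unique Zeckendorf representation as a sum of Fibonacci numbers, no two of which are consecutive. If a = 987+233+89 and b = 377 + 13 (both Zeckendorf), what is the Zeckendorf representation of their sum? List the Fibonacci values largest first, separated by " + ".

The two numbers are 1309 and 390, so their sum is 1699.
Greedy algorithm:
take 1597 (≤ 1699); 1699 − 1597 = 102
take 89 (≤ 102); 102 − 89 = 13
take 13 (≤ 13); 13 − 13 = 0

1597 + 89 + 13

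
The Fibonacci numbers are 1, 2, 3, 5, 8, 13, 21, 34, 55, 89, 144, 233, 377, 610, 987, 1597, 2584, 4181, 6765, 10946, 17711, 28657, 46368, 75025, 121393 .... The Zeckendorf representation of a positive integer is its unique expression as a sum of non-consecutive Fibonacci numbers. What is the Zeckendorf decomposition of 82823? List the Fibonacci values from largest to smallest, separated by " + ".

Greedily peel off the largest Fibonacci term at each step:
75025 ≤ 82823 < 121393, so take 75025; remainder 7798
6765 ≤ 7798 < 10946, so take 6765; remainder 1033
987 ≤ 1033 < 1597, so take 987; remainder 46
34 ≤ 46 < 55, so take 34; remainder 12
8 ≤ 12 < 13, so take 8; remainder 4
3 ≤ 4 < 5, so take 3; remainder 1
1 ≤ 1 < 2, so take 1; remainder 0
So 82823 = 75025 + 6765 + 987 + 34 + 8 + 3 + 1, with no two terms consecutive in the sequence.

75025 + 6765 + 987 + 34 + 8 + 3 + 1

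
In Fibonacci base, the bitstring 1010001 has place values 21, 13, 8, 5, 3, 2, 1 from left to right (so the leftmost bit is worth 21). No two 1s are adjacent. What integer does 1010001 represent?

30

Summing the place values of the 1 bits: 21 + 8 + 1 = 30.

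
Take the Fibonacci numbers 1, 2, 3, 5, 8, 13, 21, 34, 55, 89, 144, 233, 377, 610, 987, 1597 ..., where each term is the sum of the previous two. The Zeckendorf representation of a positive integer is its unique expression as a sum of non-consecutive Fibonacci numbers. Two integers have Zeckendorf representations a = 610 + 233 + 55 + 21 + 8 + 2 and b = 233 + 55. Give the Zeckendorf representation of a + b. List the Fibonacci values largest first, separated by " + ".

987 + 144 + 55 + 21 + 8 + 2

The two numbers are 929 and 288, so their sum is 1217.
Repeatedly subtract the largest Fibonacci number that fits:
subtract 987 from 1217: 230 remains
subtract 144 from 230: 86 remains
subtract 55 from 86: 31 remains
subtract 21 from 31: 10 remains
subtract 8 from 10: 2 remains
subtract 2 from 2: 0 remains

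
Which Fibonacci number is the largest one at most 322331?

317811 ≤ 322331 < 514229, so the largest Fibonacci number not exceeding 322331 is 317811.

317811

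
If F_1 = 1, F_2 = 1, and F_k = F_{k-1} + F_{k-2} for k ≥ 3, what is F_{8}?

21

Iterating the recurrence up to F_{4} = 3 and F_{3} = 2:
F_{5} = F_{4} + F_{3} = 3 + 2 = 5
F_{6} = F_{5} + F_{4} = 5 + 3 = 8
F_{7} = F_{6} + F_{5} = 8 + 5 = 13
F_{8} = F_{7} + F_{6} = 13 + 8 = 21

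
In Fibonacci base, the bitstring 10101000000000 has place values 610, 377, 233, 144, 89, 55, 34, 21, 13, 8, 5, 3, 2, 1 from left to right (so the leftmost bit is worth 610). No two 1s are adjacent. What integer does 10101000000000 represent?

932

Summing the place values of the 1 bits: 610 + 233 + 89 = 932.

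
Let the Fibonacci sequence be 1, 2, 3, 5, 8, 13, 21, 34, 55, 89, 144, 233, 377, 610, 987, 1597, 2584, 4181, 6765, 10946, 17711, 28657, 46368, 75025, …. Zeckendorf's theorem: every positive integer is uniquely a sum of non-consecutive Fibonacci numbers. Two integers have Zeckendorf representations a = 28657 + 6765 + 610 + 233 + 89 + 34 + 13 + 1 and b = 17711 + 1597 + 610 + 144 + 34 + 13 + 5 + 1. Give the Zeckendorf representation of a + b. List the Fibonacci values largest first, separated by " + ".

The two numbers are 36402 and 20115, so their sum is 56517.
largest Fibonacci ≤ 56517 is 46368; 56517 − 46368 = 10149
largest Fibonacci ≤ 10149 is 6765; 10149 − 6765 = 3384
largest Fibonacci ≤ 3384 is 2584; 3384 − 2584 = 800
largest Fibonacci ≤ 800 is 610; 800 − 610 = 190
largest Fibonacci ≤ 190 is 144; 190 − 144 = 46
largest Fibonacci ≤ 46 is 34; 46 − 34 = 12
largest Fibonacci ≤ 12 is 8; 12 − 8 = 4
largest Fibonacci ≤ 4 is 3; 4 − 3 = 1
largest Fibonacci ≤ 1 is 1; 1 − 1 = 0

46368 + 6765 + 2584 + 610 + 144 + 34 + 8 + 3 + 1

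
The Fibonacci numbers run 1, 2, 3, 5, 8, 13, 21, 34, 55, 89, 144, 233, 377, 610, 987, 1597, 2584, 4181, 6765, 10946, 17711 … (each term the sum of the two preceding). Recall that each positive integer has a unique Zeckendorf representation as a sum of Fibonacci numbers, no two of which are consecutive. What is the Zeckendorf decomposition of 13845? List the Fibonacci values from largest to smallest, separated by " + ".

10946 + 2584 + 233 + 55 + 21 + 5 + 1

10946 ≤ 13845 < 17711, so take 10946; remainder 2899
2584 ≤ 2899 < 4181, so take 2584; remainder 315
233 ≤ 315 < 377, so take 233; remainder 82
55 ≤ 82 < 89, so take 55; remainder 27
21 ≤ 27 < 34, so take 21; remainder 6
5 ≤ 6 < 8, so take 5; remainder 1
1 ≤ 1 < 2, so take 1; remainder 0
So 13845 = 10946 + 2584 + 233 + 55 + 21 + 5 + 1, with no two terms consecutive in the sequence.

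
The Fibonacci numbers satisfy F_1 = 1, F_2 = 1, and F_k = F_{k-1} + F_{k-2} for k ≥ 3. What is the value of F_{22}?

17711

Iterating the recurrence up to F_{17} = 1597 and F_{16} = 987:
F_{18} = F_{17} + F_{16} = 1597 + 987 = 2584
F_{19} = F_{18} + F_{17} = 2584 + 1597 = 4181
F_{20} = F_{19} + F_{18} = 4181 + 2584 = 6765
F_{21} = F_{20} + F_{19} = 6765 + 4181 = 10946
F_{22} = F_{21} + F_{20} = 10946 + 6765 = 17711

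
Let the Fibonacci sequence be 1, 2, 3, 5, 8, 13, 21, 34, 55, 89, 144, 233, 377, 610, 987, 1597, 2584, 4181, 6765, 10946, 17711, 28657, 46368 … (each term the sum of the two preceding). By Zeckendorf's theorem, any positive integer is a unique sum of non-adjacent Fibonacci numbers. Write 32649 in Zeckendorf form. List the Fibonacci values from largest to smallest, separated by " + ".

28657 + 2584 + 987 + 377 + 34 + 8 + 2

take 28657 (≤ 32649); 32649 − 28657 = 3992
take 2584 (≤ 3992); 3992 − 2584 = 1408
take 987 (≤ 1408); 1408 − 987 = 421
take 377 (≤ 421); 421 − 377 = 44
take 34 (≤ 44); 44 − 34 = 10
take 8 (≤ 10); 10 − 8 = 2
take 2 (≤ 2); 2 − 2 = 0
So 32649 = 28657 + 2584 + 987 + 377 + 34 + 8 + 2, with no two terms consecutive in the sequence.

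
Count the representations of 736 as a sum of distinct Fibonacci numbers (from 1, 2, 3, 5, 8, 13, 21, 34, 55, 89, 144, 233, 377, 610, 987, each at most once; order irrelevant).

24

736 = 610+89+34+3 = 610+89+34+2+1 = 610+89+21+13+3 = 377+233+89+34+3 = 610+89+21+13+2+1 = … (19 more), for 24 in all.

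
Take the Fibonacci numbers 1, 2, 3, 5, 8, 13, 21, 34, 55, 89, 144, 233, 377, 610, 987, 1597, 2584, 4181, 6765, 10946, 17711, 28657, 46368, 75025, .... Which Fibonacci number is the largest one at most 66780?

46368

46368 ≤ 66780 < 75025, so the largest Fibonacci number not exceeding 66780 is 46368.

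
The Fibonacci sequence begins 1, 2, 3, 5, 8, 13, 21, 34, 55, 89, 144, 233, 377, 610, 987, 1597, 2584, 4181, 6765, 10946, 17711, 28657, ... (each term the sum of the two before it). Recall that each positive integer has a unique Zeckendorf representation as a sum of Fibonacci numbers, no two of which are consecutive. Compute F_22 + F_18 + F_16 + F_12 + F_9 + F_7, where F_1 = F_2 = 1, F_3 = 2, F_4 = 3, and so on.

F_22 + F_18 + F_16 + F_12 + F_9 + F_7 = 17711 + 2584 + 987 + 144 + 34 + 13 = 21473.

21473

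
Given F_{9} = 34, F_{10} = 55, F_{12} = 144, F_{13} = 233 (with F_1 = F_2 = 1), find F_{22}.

By the addition formula F_{m+n} = F_m F_{n+1} + F_{m−1} F_n with m=13, n=9: F_{22} = 233·55 + 144·34 = 12815 + 4896 = 17711.

17711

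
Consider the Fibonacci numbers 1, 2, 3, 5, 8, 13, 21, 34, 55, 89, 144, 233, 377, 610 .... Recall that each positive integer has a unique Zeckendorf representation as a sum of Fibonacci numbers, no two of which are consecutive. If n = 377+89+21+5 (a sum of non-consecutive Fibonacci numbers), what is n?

492

377+89+21+5 = 492.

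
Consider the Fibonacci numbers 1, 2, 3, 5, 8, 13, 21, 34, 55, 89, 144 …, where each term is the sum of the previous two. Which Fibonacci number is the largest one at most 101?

89

89 ≤ 101 < 144, so the largest Fibonacci number not exceeding 101 is 89.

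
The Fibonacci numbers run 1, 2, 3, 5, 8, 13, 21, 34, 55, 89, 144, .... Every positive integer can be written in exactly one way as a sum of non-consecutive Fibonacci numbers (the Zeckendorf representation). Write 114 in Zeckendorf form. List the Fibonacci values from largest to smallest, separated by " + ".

89 + 21 + 3 + 1

114: greatest Fibonacci not exceeding it is 89, leaving 25
25: greatest Fibonacci not exceeding it is 21, leaving 4
4: greatest Fibonacci not exceeding it is 3, leaving 1
1: greatest Fibonacci not exceeding it is 1, leaving 0
So 114 = 89 + 21 + 3 + 1, with no two terms consecutive in the sequence.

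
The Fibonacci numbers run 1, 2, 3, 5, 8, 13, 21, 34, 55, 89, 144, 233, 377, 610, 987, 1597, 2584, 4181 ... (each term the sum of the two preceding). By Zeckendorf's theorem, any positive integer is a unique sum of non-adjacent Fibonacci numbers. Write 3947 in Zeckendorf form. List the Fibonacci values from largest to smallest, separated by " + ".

2584 + 987 + 233 + 89 + 34 + 13 + 5 + 2

Repeatedly subtract the largest Fibonacci number that fits:
3947: greatest Fibonacci not exceeding it is 2584, leaving 1363
1363: greatest Fibonacci not exceeding it is 987, leaving 376
376: greatest Fibonacci not exceeding it is 233, leaving 143
143: greatest Fibonacci not exceeding it is 89, leaving 54
54: greatest Fibonacci not exceeding it is 34, leaving 20
20: greatest Fibonacci not exceeding it is 13, leaving 7
7: greatest Fibonacci not exceeding it is 5, leaving 2
2: greatest Fibonacci not exceeding it is 2, leaving 0
So 3947 = 2584 + 987 + 233 + 89 + 34 + 13 + 5 + 2, with no two terms consecutive in the sequence.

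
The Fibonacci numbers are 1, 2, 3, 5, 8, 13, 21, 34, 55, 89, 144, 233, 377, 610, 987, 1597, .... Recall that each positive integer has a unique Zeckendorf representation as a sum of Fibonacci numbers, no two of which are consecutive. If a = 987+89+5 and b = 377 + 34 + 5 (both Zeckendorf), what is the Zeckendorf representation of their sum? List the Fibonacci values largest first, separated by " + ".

987 + 377 + 89 + 34 + 8 + 2

The two numbers are 1081 and 416, so their sum is 1497.
Repeatedly subtract the largest Fibonacci number that fits:
take 987 (≤ 1497); 1497 − 987 = 510
take 377 (≤ 510); 510 − 377 = 133
take 89 (≤ 133); 133 − 89 = 44
take 34 (≤ 44); 44 − 34 = 10
take 8 (≤ 10); 10 − 8 = 2
take 2 (≤ 2); 2 − 2 = 0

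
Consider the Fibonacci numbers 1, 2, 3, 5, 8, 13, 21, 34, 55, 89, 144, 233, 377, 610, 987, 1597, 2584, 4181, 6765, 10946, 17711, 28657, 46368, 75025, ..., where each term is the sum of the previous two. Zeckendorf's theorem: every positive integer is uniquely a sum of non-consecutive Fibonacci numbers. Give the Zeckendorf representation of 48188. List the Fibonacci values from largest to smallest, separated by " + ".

Greedy algorithm:
largest Fibonacci ≤ 48188 is 46368; 48188 − 46368 = 1820
largest Fibonacci ≤ 1820 is 1597; 1820 − 1597 = 223
largest Fibonacci ≤ 223 is 144; 223 − 144 = 79
largest Fibonacci ≤ 79 is 55; 79 − 55 = 24
largest Fibonacci ≤ 24 is 21; 24 − 21 = 3
largest Fibonacci ≤ 3 is 3; 3 − 3 = 0
So 48188 = 46368 + 1597 + 144 + 55 + 21 + 3, with no two terms consecutive in the sequence.

46368 + 1597 + 144 + 55 + 21 + 3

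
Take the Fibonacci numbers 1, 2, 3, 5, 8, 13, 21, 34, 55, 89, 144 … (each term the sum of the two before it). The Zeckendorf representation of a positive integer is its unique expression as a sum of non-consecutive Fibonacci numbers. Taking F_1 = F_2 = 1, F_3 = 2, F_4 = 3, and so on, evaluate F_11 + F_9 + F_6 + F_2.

F_11 + F_9 + F_6 + F_2 = 89 + 34 + 8 + 1 = 132.

132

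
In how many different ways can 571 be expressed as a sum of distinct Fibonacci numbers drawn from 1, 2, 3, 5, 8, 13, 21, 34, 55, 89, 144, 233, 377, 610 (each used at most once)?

Starting from the Zeckendorf form and repeatedly splitting a term F_k into F_{k−1} + F_{k−2} (when neither is already used) reaches every representation.
571 = 377+144+34+13+3 = 377+144+34+13+2+1 = 377+144+34+8+5+3 = 377+89+55+34+13+3 = 377+144+34+8+5+2+1 = … (13 more), for 18 in all.

18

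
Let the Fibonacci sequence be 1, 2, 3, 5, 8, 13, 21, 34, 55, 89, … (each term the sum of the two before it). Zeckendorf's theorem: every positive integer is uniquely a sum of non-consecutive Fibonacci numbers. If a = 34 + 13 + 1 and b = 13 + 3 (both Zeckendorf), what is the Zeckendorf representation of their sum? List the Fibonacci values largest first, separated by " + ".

55 + 8 + 1

The two numbers are 48 and 16, so their sum is 64.
subtract 55 from 64: 9 remains
subtract 8 from 9: 1 remains
subtract 1 from 1: 0 remains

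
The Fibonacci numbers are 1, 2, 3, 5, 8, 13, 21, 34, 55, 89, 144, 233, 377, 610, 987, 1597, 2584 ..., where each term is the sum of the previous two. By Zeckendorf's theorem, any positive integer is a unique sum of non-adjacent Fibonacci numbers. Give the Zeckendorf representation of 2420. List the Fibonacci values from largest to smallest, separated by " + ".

Repeatedly subtract the largest Fibonacci number that fits:
2420: greatest Fibonacci not exceeding it is 1597, leaving 823
823: greatest Fibonacci not exceeding it is 610, leaving 213
213: greatest Fibonacci not exceeding it is 144, leaving 69
69: greatest Fibonacci not exceeding it is 55, leaving 14
14: greatest Fibonacci not exceeding it is 13, leaving 1
1: greatest Fibonacci not exceeding it is 1, leaving 0
So 2420 = 1597 + 610 + 144 + 55 + 13 + 1, with no two terms consecutive in the sequence.

1597 + 610 + 144 + 55 + 13 + 1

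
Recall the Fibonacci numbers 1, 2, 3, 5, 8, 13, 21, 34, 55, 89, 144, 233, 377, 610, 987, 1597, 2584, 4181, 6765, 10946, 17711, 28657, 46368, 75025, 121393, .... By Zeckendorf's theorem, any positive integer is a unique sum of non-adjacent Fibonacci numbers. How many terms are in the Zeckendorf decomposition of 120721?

Greedy algorithm:
120721: greatest Fibonacci not exceeding it is 75025, leaving 45696
45696: greatest Fibonacci not exceeding it is 28657, leaving 17039
17039: greatest Fibonacci not exceeding it is 10946, leaving 6093
6093: greatest Fibonacci not exceeding it is 4181, leaving 1912
1912: greatest Fibonacci not exceeding it is 1597, leaving 315
315: greatest Fibonacci not exceeding it is 233, leaving 82
82: greatest Fibonacci not exceeding it is 55, leaving 27
27: greatest Fibonacci not exceeding it is 21, leaving 6
6: greatest Fibonacci not exceeding it is 5, leaving 1
1: greatest Fibonacci not exceeding it is 1, leaving 0
120721 = 75025 + 28657 + 10946 + 4181 + 1597 + 233 + 55 + 21 + 5 + 1, which has 10 terms.

10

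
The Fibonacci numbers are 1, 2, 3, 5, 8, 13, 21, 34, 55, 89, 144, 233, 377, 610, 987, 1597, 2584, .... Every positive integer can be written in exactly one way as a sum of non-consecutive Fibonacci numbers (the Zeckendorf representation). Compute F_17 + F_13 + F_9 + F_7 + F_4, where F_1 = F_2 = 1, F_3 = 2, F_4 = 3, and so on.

F_17 + F_13 + F_9 + F_7 + F_4 = 1597 + 233 + 34 + 13 + 3 = 1880.

1880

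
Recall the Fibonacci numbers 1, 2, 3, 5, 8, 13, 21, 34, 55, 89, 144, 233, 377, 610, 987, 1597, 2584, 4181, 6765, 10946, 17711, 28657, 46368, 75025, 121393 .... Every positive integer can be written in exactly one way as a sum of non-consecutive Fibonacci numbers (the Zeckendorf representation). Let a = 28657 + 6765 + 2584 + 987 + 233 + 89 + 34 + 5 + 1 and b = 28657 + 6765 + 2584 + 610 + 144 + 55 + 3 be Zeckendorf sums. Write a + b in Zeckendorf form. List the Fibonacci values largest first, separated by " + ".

The two numbers are 39355 and 38818, so their sum is 78173.
Greedily peel off the largest Fibonacci term at each step:
take 75025 (≤ 78173); 78173 − 75025 = 3148
take 2584 (≤ 3148); 3148 − 2584 = 564
take 377 (≤ 564); 564 − 377 = 187
take 144 (≤ 187); 187 − 144 = 43
take 34 (≤ 43); 43 − 34 = 9
take 8 (≤ 9); 9 − 8 = 1
take 1 (≤ 1); 1 − 1 = 0

75025 + 2584 + 377 + 144 + 34 + 8 + 1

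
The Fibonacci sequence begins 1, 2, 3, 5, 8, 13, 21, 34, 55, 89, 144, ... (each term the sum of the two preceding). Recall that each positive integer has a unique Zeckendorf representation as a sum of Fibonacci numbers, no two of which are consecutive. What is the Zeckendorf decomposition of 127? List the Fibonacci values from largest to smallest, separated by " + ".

89 + 34 + 3 + 1

127 − 89 = 38
38 − 34 = 4
4 − 3 = 1
1 − 1 = 0
So 127 = 89 + 34 + 3 + 1, with no two terms consecutive in the sequence.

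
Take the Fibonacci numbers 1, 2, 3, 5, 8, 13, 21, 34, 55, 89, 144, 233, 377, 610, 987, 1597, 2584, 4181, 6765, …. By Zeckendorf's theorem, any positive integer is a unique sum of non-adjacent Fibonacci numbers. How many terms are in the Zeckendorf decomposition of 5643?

5643 − 4181 = 1462
1462 − 987 = 475
475 − 377 = 98
98 − 89 = 9
9 − 8 = 1
1 − 1 = 0
5643 = 4181 + 987 + 377 + 89 + 8 + 1, which has 6 terms.

6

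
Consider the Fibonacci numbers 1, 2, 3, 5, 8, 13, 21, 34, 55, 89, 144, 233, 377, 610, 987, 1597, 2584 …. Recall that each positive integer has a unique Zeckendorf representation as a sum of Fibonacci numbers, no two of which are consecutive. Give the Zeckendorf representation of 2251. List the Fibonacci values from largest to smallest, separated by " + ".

1597 + 610 + 34 + 8 + 2

Greedily peel off the largest Fibonacci term at each step:
1597 ≤ 2251 < 2584, so take 1597; remainder 654
610 ≤ 654 < 987, so take 610; remainder 44
34 ≤ 44 < 55, so take 34; remainder 10
8 ≤ 10 < 13, so take 8; remainder 2
2 ≤ 2 < 3, so take 2; remainder 0
So 2251 = 1597 + 610 + 34 + 8 + 2, with no two terms consecutive in the sequence.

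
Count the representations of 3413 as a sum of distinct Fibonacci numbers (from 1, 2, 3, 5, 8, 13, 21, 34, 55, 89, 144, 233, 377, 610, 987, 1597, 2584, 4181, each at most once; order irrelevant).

3413 = 2584+610+144+55+13+5+2 = 2584+610+144+34+21+13+5+2 = 2584+377+233+144+55+13+5+2 = 1597+987+610+144+55+13+5+2 = … (8 more), for 12 in all.

12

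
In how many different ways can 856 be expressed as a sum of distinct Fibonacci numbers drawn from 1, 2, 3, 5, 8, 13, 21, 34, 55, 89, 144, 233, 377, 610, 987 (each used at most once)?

19

856 = 610+233+13 = 610+233+8+5 = 610+144+89+13 = 610+233+8+3+2 = … (15 more), for 19 in all.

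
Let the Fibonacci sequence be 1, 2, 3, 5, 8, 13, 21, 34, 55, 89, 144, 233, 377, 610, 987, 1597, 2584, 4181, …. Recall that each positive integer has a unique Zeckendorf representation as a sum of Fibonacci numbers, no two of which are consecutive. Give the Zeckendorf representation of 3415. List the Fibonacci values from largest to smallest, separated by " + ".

2584 + 610 + 144 + 55 + 21 + 1

Greedily peel off the largest Fibonacci term at each step:
take 2584 (≤ 3415); 3415 − 2584 = 831
take 610 (≤ 831); 831 − 610 = 221
take 144 (≤ 221); 221 − 144 = 77
take 55 (≤ 77); 77 − 55 = 22
take 21 (≤ 22); 22 − 21 = 1
take 1 (≤ 1); 1 − 1 = 0
So 3415 = 2584 + 610 + 144 + 55 + 21 + 1, with no two terms consecutive in the sequence.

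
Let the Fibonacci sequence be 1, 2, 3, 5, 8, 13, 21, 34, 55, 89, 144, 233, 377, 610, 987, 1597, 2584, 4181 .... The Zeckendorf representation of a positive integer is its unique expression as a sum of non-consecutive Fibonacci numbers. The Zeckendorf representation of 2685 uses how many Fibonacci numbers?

Greedily peel off the largest Fibonacci term at each step:
largest Fibonacci ≤ 2685 is 2584; 2685 − 2584 = 101
largest Fibonacci ≤ 101 is 89; 101 − 89 = 12
largest Fibonacci ≤ 12 is 8; 12 − 8 = 4
largest Fibonacci ≤ 4 is 3; 4 − 3 = 1
largest Fibonacci ≤ 1 is 1; 1 − 1 = 0
2685 = 2584 + 89 + 8 + 3 + 1, which has 5 terms.

5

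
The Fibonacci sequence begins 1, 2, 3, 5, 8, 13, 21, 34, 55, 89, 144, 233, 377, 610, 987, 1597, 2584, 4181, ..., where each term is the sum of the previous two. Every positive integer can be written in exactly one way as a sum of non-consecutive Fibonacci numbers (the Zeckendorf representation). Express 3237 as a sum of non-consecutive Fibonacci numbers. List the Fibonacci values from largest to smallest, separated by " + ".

Repeatedly subtract the largest Fibonacci number that fits:
2584 ≤ 3237 < 4181, so take 2584; remainder 653
610 ≤ 653 < 987, so take 610; remainder 43
34 ≤ 43 < 55, so take 34; remainder 9
8 ≤ 9 < 13, so take 8; remainder 1
1 ≤ 1 < 2, so take 1; remainder 0
So 3237 = 2584 + 610 + 34 + 8 + 1, with no two terms consecutive in the sequence.

2584 + 610 + 34 + 8 + 1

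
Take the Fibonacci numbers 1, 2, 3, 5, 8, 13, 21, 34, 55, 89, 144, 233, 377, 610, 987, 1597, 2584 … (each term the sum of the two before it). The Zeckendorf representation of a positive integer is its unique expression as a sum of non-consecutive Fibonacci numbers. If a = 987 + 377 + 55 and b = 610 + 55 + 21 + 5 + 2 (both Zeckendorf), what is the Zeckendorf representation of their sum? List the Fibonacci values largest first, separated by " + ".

The two numbers are 1419 and 693, so their sum is 2112.
take 1597 (≤ 2112); 2112 − 1597 = 515
take 377 (≤ 515); 515 − 377 = 138
take 89 (≤ 138); 138 − 89 = 49
take 34 (≤ 49); 49 − 34 = 15
take 13 (≤ 15); 15 − 13 = 2
take 2 (≤ 2); 2 − 2 = 0

1597 + 377 + 89 + 34 + 13 + 2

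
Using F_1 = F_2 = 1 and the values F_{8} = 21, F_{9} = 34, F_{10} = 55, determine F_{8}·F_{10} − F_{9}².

-1

21·55 − 34² = 1155 − 1156 = -1. (Cassini's identity: F_{k−1}F_{k+1} − F_k² = (−1)^k.)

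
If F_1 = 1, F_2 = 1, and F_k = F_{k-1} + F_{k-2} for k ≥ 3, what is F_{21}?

Iterating the recurrence up to F_{17} = 1597 and F_{16} = 987:
F_{18} = F_{17} + F_{16} = 1597 + 987 = 2584
F_{19} = F_{18} + F_{17} = 2584 + 1597 = 4181
F_{20} = F_{19} + F_{18} = 4181 + 2584 = 6765
F_{21} = F_{20} + F_{19} = 6765 + 4181 = 10946

10946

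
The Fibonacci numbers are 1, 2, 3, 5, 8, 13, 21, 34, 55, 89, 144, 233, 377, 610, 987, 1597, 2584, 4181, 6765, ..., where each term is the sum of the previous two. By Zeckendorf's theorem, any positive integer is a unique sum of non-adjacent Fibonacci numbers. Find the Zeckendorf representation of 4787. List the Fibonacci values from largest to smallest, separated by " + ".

4181 + 377 + 144 + 55 + 21 + 8 + 1

4181 ≤ 4787 < 6765, so take 4181; remainder 606
377 ≤ 606 < 610, so take 377; remainder 229
144 ≤ 229 < 233, so take 144; remainder 85
55 ≤ 85 < 89, so take 55; remainder 30
21 ≤ 30 < 34, so take 21; remainder 9
8 ≤ 9 < 13, so take 8; remainder 1
1 ≤ 1 < 2, so take 1; remainder 0
So 4787 = 4181 + 377 + 144 + 55 + 21 + 8 + 1, with no two terms consecutive in the sequence.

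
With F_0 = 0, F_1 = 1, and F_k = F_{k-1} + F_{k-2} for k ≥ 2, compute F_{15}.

Iterating the recurrence up to F_{9} = 34 and F_{8} = 21:
F_{10} = F_{9} + F_{8} = 34 + 21 = 55
F_{11} = F_{10} + F_{9} = 55 + 34 = 89
F_{12} = F_{11} + F_{10} = 89 + 55 = 144
F_{13} = F_{12} + F_{11} = 144 + 89 = 233
F_{14} = F_{13} + F_{12} = 233 + 144 = 377
F_{15} = F_{14} + F_{13} = 377 + 233 = 610

610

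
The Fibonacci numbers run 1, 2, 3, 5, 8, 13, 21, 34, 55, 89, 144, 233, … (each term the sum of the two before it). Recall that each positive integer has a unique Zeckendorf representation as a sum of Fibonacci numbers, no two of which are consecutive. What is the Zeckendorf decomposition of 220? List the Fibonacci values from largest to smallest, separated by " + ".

220 − 144 = 76
76 − 55 = 21
21 − 21 = 0
So 220 = 144 + 55 + 21, with no two terms consecutive in the sequence.

144 + 55 + 21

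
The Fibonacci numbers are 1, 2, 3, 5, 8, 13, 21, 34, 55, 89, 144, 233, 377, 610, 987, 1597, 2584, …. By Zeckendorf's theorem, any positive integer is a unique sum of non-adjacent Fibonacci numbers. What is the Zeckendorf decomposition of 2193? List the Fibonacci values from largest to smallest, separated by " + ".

1597 + 377 + 144 + 55 + 13 + 5 + 2

Greedily peel off the largest Fibonacci term at each step:
largest Fibonacci ≤ 2193 is 1597; 2193 − 1597 = 596
largest Fibonacci ≤ 596 is 377; 596 − 377 = 219
largest Fibonacci ≤ 219 is 144; 219 − 144 = 75
largest Fibonacci ≤ 75 is 55; 75 − 55 = 20
largest Fibonacci ≤ 20 is 13; 20 − 13 = 7
largest Fibonacci ≤ 7 is 5; 7 − 5 = 2
largest Fibonacci ≤ 2 is 2; 2 − 2 = 0
So 2193 = 1597 + 377 + 144 + 55 + 13 + 5 + 2, with no two terms consecutive in the sequence.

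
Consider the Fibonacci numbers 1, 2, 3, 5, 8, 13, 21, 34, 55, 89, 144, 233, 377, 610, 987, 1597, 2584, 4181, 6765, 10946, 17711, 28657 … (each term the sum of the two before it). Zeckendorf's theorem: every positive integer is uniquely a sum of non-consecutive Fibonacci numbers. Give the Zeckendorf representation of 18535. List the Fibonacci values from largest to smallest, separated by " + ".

Repeatedly subtract the largest Fibonacci number that fits:
18535: greatest Fibonacci not exceeding it is 17711, leaving 824
824: greatest Fibonacci not exceeding it is 610, leaving 214
214: greatest Fibonacci not exceeding it is 144, leaving 70
70: greatest Fibonacci not exceeding it is 55, leaving 15
15: greatest Fibonacci not exceeding it is 13, leaving 2
2: greatest Fibonacci not exceeding it is 2, leaving 0
So 18535 = 17711 + 610 + 144 + 55 + 13 + 2, with no two terms consecutive in the sequence.

17711 + 610 + 144 + 55 + 13 + 2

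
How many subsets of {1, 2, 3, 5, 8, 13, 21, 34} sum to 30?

Starting from the Zeckendorf form and repeatedly splitting a term F_k into F_{k−1} + F_{k−2} (when neither is already used) reaches every representation.
30 = 21+8+1 = 21+5+3+1 = 13+8+5+3+1 — 3 representations.

3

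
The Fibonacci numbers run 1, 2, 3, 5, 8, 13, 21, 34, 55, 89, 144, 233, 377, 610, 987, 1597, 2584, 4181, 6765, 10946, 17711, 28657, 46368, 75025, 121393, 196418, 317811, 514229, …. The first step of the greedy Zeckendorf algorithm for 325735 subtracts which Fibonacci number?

317811

317811 ≤ 325735 < 514229, so the largest Fibonacci number not exceeding 325735 is 317811.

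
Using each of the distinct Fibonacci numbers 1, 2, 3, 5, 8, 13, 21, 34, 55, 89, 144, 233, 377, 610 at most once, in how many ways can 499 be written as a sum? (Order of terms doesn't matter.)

4

Each representation comes from the Zeckendorf form by replacing some F_k with F_{k−1} + F_{k−2} where possible.
499 = 377+89+21+8+3+1 = 377+55+34+21+8+3+1 = 233+144+89+21+8+3+1 = 233+144+55+34+21+8+3+1 — 4 representations.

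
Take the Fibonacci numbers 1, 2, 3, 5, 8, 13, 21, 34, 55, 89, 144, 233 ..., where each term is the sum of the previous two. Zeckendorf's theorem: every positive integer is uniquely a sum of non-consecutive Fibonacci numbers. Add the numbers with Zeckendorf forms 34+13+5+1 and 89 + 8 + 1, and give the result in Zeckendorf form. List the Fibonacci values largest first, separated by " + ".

The two numbers are 53 and 98, so their sum is 151.
Greedily peel off the largest Fibonacci term at each step:
subtract 144 from 151: 7 remains
subtract 5 from 7: 2 remains
subtract 2 from 2: 0 remains

144 + 5 + 2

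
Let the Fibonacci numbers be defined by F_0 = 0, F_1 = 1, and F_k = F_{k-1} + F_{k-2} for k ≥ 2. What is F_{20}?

6765

Iterating the recurrence up to F_{16} = 987 and F_{15} = 610:
F_{17} = F_{16} + F_{15} = 987 + 610 = 1597
F_{18} = F_{17} + F_{16} = 1597 + 987 = 2584
F_{19} = F_{18} + F_{17} = 2584 + 1597 = 4181
F_{20} = F_{19} + F_{18} = 4181 + 2584 = 6765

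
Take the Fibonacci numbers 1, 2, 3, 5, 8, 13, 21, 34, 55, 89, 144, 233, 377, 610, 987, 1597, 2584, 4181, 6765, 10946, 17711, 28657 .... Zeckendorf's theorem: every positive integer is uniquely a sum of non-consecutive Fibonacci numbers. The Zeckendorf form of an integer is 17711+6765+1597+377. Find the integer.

17711+6765+1597+377 = 26450.

26450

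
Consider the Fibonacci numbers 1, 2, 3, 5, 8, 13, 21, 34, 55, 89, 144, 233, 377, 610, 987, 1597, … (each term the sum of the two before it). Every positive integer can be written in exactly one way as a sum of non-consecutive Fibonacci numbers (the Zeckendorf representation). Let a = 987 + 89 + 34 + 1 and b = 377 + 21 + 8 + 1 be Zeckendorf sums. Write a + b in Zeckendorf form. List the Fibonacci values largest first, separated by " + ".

987 + 377 + 144 + 8 + 2

The two numbers are 1111 and 407, so their sum is 1518.
1518: greatest Fibonacci not exceeding it is 987, leaving 531
531: greatest Fibonacci not exceeding it is 377, leaving 154
154: greatest Fibonacci not exceeding it is 144, leaving 10
10: greatest Fibonacci not exceeding it is 8, leaving 2
2: greatest Fibonacci not exceeding it is 2, leaving 0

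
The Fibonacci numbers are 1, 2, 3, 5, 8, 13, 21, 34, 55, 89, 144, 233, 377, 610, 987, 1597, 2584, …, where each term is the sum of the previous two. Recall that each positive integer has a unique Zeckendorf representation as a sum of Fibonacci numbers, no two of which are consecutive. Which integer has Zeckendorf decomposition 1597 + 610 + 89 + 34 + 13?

2343

1597 + 610 + 89 + 34 + 13 = 2343.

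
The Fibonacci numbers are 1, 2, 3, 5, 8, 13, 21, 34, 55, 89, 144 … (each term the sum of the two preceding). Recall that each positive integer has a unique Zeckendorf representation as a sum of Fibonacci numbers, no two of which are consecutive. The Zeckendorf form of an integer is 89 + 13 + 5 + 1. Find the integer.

108

89 + 13 + 5 + 1 = 108.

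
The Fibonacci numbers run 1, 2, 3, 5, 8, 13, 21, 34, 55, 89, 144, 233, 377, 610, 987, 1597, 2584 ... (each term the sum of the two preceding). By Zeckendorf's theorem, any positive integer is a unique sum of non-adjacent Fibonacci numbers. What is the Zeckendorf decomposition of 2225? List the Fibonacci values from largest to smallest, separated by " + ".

1597 + 610 + 13 + 5

largest Fibonacci ≤ 2225 is 1597; 2225 − 1597 = 628
largest Fibonacci ≤ 628 is 610; 628 − 610 = 18
largest Fibonacci ≤ 18 is 13; 18 − 13 = 5
largest Fibonacci ≤ 5 is 5; 5 − 5 = 0
So 2225 = 1597 + 610 + 13 + 5, with no two terms consecutive in the sequence.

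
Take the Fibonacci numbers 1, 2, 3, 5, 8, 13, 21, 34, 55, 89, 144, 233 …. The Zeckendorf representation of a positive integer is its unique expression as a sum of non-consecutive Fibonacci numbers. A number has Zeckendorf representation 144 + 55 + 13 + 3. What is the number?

144 + 55 + 13 + 3 = 215.

215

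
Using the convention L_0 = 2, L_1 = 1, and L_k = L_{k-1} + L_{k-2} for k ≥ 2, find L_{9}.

Iterating the recurrence up to L_{4} = 7 and L_{3} = 4:
L_{5} = L_{4} + L_{3} = 7 + 4 = 11
L_{6} = L_{5} + L_{4} = 11 + 7 = 18
L_{7} = L_{6} + L_{5} = 18 + 11 = 29
L_{8} = L_{7} + L_{6} = 29 + 18 = 47
L_{9} = L_{8} + L_{7} = 47 + 29 = 76

76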